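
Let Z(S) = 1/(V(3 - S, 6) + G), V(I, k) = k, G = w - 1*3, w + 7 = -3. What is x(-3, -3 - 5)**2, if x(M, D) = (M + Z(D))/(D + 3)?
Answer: 484/1225 ≈ 0.39510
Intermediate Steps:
w = -10 (w = -7 - 3 = -10)
G = -13 (G = -10 - 1*3 = -10 - 3 = -13)
Z(S) = -1/7 (Z(S) = 1/(6 - 13) = 1/(-7) = -1/7)
x(M, D) = (-1/7 + M)/(3 + D) (x(M, D) = (M - 1/7)/(D + 3) = (-1/7 + M)/(3 + D))
x(-3, -3 - 5)**2 = ((-1/7 - 3)/(3 + (-3 - 5)))**2 = (-22/7/(3 - 8))**2 = (-22/7/(-5))**2 = (-1/5*(-22/7))**2 = (22/35)**2 = 484/1225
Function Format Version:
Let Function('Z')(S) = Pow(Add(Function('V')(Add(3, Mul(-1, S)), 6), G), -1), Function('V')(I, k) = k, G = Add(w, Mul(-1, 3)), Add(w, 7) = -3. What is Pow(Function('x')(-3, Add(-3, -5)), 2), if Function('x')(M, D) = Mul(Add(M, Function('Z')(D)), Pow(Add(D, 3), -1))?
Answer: Rational(484, 1225) ≈ 0.39510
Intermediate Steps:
w = -10 (w = Add(-7, -3) = -10)
G = -13 (G = Add(-10, Mul(-1, 3)) = Add(-10, -3) = -13)
Function('Z')(S) = Rational(-1, 7) (Function('Z')(S) = Pow(Add(6, -13), -1) = Pow(-7, -1) = Rational(-1, 7))
Function('x')(M, D) = Mul(Pow(Add(3, D), -1), Add(Rational(-1, 7), M)) (Function('x')(M, D) = Mul(Add(M, Rational(-1, 7)), Pow(Add(D, 3), -1)) = Mul(Add(Rational(-1, 7), M), Pow(Add(3, D), -1)) = Mul(Pow(Add(3, D), -1), Add(Rational(-1, 7), M)))
Pow(Function('x')(-3, Add(-3, -5)), 2) = Pow(Mul(Pow(Add(3, Add(-3, -5)), -1), Add(Rational(-1, 7), -3)), 2) = Pow(Mul(Pow(Add(3, -8), -1), Rational(-22, 7)), 2) = Pow(Mul(Pow(-5, -1), Rational(-22, 7)), 2) = Pow(Mul(Rational(-1, 5), Rational(-22, 7)), 2) = Pow(Rational(22, 35), 2) = Rational(484, 1225)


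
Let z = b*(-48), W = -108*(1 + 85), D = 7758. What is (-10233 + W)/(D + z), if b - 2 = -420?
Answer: -6507/9274 ≈ -0.70164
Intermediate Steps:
b = -418 (b = 2 - 420 = -418)
W = -9288 (W = -108*86 = -9288)
z = 20064 (z = -418*(-48) = 20064)
(-10233 + W)/(D + z) = (-10233 - 9288)/(7758 + 20064) = -19521/27822 = -19521*1/27822 = -6507/9274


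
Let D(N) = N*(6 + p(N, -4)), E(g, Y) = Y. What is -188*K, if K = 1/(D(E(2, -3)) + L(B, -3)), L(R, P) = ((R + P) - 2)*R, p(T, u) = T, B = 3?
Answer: 188/15 ≈ 12.533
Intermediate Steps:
L(R, P) = R*(-2 + P + R) (L(R, P) = ((P + R) - 2)*R = (-2 + P + R)*R = R*(-2 + P + R))
D(N) = N*(6 + N)
K = -1/15 (K = 1/(-3*(6 - 3) + 3*(-2 - 3 + 3)) = 1/(-3*3 + 3*(-2)) = 1/(-9 - 6) = 1/(-15) = -1/15 ≈ -0.066667)
-188*K = -188*(-1/15) = 188/15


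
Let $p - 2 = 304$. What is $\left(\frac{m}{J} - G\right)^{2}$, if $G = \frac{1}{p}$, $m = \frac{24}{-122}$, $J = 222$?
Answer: $\frac{8231161}{476986372164} \approx 1.7257 \cdot 10^{-5}$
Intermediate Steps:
$p = 306$ ($p = 2 + 304 = 306$)
$m = - \frac{12}{61}$ ($m = 24 \left(- \frac{1}{122}\right) = - \frac{12}{61} \approx -0.19672$)
$G = \frac{1}{306} \approx 0.003268$
$\left(\frac{m}{J} - G\right)^{2} = \left(- \frac{12}{61 \cdot 222} - \frac{1}{306}\right)^{2} = \left(\left(- \frac{12}{61}\right) \frac{1}{222} - \frac{1}{306}\right)^{2} = \left(- \frac{2}{2257} - \frac{1}{306}\right)^{2} = \left(- \frac{2869}{690642}\right)^{2} = \frac{8231161}{476986372164}$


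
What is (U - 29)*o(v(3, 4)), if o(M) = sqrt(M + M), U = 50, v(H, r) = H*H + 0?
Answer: 63*sqrt(2) ≈ 89.095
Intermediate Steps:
v(H, r) = H**2 (v(H, r) = H**2 + 0 = H**2)
o(M) = sqrt(2)*sqrt(M) (o(M) = sqrt(2*M) = sqrt(2)*sqrt(M))
(U - 29)*o(v(3, 4)) = (50 - 29)*(sqrt(2)*sqrt(3**2)) = 21*(sqrt(2)*sqrt(9)) = 21*(sqrt(2)*3) = 21*(3*sqrt(2)) = 63*sqrt(2)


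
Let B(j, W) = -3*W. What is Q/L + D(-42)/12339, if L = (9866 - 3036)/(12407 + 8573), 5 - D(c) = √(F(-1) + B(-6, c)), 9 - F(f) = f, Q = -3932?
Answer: -101788553489/8427537 - 2*√34/12339 ≈ -12078.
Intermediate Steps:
F(f) = 9 - f
D(c) = 5 - √(10 - 3*c) (D(c) = 5 - √((9 - 1*(-1)) - 3*c) = 5 - √((9 + 1) - 3*c) = 5 - √(10 - 3*c))
L = 683/2098 (L = 6830/20980 = 6830*(1/20980) = 683/2098 ≈ 0.32555)
Q/L + D(-42)/12339 = -3932/683/2098 + (5 - √(10 - 3*(-42)))/12339 = -3932*2098/683 + (5 - √(10 + 126))*(1/12339) = -8249336/683 + (5 - √136)*(1/12339) = -8249336/683 + (5 - 2*√34)*(1/12339) = -8249336/683 + (5/12339 - 2*√34/12339) = -101788553489/8427537 - 2*√34/12339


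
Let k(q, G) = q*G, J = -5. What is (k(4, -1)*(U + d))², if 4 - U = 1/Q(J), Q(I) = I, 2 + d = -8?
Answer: 13456/25 ≈ 538.24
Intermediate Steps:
d = -10 (d = -2 - 8 = -10)
U = 21/5 (U = 4 - 1/(-5) = 4 - 1*(-⅕) = 4 + ⅕ = 21/5 ≈ 4.2000)
k(q, G) = G*q
(k(4, -1)*(U + d))² = ((-1*4)*(21/5 - 10))² = (-4*(-29/5))² = (116/5)² = 13456/25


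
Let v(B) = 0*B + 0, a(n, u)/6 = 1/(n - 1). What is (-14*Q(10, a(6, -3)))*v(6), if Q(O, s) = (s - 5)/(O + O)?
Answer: 0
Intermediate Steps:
a(n, u) = 6/(-1 + n) (a(n, u) = 6/(n - 1) = 6/(-1 + n))
Q(O, s) = (-5 + s)/(2*O) (Q(O, s) = (-5 + s)/((2*O)) = (-5 + s)*(1/(2*O)) = (-5 + s)/(2*O))
v(B) = 0 (v(B) = 0 + 0 = 0)
(-14*Q(10, a(6, -3)))*v(6) = -7*(-5 + 6/(-1 + 6))/10*0 = -7*(-5 + 6/5)/10*0 = -7*(-19)/(10*5)*0 = -14*(-19/100)*0 = (133/50)*0 = 0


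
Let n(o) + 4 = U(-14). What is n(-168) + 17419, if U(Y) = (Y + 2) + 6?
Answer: 17409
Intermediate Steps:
U(Y) = 8 + Y (U(Y) = (2 + Y) + 6 = 8 + Y)
n(o) = -10 (n(o) = -4 + (8 - 14) = -4 - 6 = -10)
n(-168) + 17419 = -10 + 17419 = 17409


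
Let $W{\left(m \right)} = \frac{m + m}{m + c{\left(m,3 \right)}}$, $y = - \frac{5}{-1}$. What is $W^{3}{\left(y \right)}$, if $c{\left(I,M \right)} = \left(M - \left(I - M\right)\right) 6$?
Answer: $\frac{1000}{1331} \approx 0.75132$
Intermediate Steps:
$y = 5$ ($y = \left(-5\right) \left(-1\right) = 5$)
$c{\left(I,M \right)} = - 6 I + 12 M$ ($c{\left(I,M \right)} = \left(- I + 2 M\right) 6 = - 6 I + 12 M$)
$W{\left(m \right)} = \frac{2 m}{36 - 5 m}$ ($W{\left(m \right)} = \frac{m + m}{m - \left(-36 + 6 m\right)} = \frac{2 m}{m - \left(-36 + 6 m\right)} = \frac{2 m}{36 - 5 m}$)
$W^{3}{\left(y \right)} = \left(\left(-2\right) 5 \frac{1}{-36 + 5 \cdot 5}\right)^{3} = \left(\left(-2\right) 5 \frac{1}{-36 + 25}\right)^{3} = \left(\left(-2\right) 5 \frac{1}{-11}\right)^{3} = \left(\left(-2\right) 5 \left(- \frac{1}{11}\right)\right)^{3} = \left(\frac{10}{11}\right)^{3} = \frac{1000}{1331}$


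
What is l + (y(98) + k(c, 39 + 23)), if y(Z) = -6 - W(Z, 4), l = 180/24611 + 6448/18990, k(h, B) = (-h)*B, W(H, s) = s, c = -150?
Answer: 2170981679014/233681445 ≈ 9290.3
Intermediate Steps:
k(h, B) = -B*h
l = 81054964/233681445 (l = 180*(1/24611) + 6448*(1/18990) = 180/24611 + 3224/9495 = 81054964/233681445 ≈ 0.34686)
y(Z) = -10 (y(Z) = -6 - 1*4 = -6 - 4 = -10)
l + (y(98) + k(c, 39 + 23)) = 81054964/233681445 + (-10 - 1*(39 + 23)*(-150)) = 81054964/233681445 + (-10 - 1*62*(-150)) = 81054964/233681445 + (-10 + 9300) = 81054964/233681445 + 9290 = 2170981679014/233681445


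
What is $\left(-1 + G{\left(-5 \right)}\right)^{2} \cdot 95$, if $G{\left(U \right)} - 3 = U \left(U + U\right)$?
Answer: $256880$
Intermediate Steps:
$G{\left(U \right)} = 3 + 2 U^{2}$ ($G{\left(U \right)} = 3 + U \left(U + U\right) = 3 + U 2 U = 3 + 2 U^{2}$)
$\left(-1 + G{\left(-5 \right)}\right)^{2} \cdot 95 = \left(-1 + \left(3 + 2 \left(-5\right)^{2}\right)\right)^{2} \cdot 95 = \left(-1 + \left(3 + 2 \cdot 25\right)\right)^{2} \cdot 95 = \left(-1 + \left(3 + 50\right)\right)^{2} \cdot 95 = \left(-1 + 53\right)^{2} \cdot 95 = 52^{2} \cdot 95 = 2704 \cdot 95 = 256880$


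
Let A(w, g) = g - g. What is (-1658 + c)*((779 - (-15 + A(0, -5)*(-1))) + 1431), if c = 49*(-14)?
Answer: -5215400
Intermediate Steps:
A(w, g) = 0
c = -686
(-1658 + c)*((779 - (-15 + A(0, -5)*(-1))) + 1431) = (-1658 - 686)*((779 - (-15 + 0*(-1))) + 1431) = -2344*((779 - (-15 + 0)) + 1431) = -2344*((779 - 1*(-15)) + 1431) = -2344*((779 + 15) + 1431) = -2344*(794 + 1431) = -2344*2225 = -5215400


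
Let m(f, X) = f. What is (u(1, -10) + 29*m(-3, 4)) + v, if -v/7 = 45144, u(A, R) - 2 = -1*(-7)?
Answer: -316086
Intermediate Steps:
u(A, R) = 9 (u(A, R) = 2 - 1*(-7) = 2 + 7 = 9)
v = -316008 (v = -7*45144 = -316008)
(u(1, -10) + 29*m(-3, 4)) + v = (9 + 29*(-3)) - 316008 = (9 - 87) - 316008 = -78 - 316008 = -316086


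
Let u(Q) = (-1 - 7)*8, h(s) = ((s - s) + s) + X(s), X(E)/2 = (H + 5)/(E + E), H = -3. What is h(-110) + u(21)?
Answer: -9571/55 ≈ -174.02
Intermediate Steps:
X(E) = 2/E (X(E) = 2*((-3 + 5)/(E + E)) = 2*(2/((2*E))) = 2*(2*(1/(2*E))) = 2/E)
h(s) = s + 2/s (h(s) = ((s - s) + s) + 2/s = (0 + s) + 2/s = s + 2/s)
u(Q) = -64 (u(Q) = -8*8 = -64)
h(-110) + u(21) = (-110 + 2/(-110)) - 64 = (-110 + 2*(-1/110)) - 64 = (-110 - 1/55) - 64 = -6051/55 - 64 = -9571/55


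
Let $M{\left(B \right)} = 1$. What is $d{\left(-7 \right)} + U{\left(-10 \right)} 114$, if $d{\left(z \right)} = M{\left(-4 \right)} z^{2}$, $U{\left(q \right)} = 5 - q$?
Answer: $1759$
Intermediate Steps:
$d{\left(z \right)} = z^{2}$ ($d{\left(z \right)} = 1 z^{2} = z^{2}$)
$d{\left(-7 \right)} + U{\left(-10 \right)} 114 = \left(-7\right)^{2} + \left(5 - -10\right) 114 = 49 + \left(5 + 10\right) 114 = 49 + 15 \cdot 114 = 49 + 1710 = 1759$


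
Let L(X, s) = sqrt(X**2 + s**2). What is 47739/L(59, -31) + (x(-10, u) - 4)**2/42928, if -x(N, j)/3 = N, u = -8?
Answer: 169/10732 + 47739*sqrt(4442)/4442 ≈ 716.30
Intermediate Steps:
x(N, j) = -3*N
47739/L(59, -31) + (x(-10, u) - 4)**2/42928 = 47739/(sqrt(59**2 + (-31)**2)) + (-3*(-10) - 4)**2/42928 = 47739/(sqrt(3481 + 961)) + (30 - 4)**2*(1/42928) = 47739/(sqrt(4442)) + 26**2*(1/42928) = 47739*(sqrt(4442)/4442) + 676*(1/42928) = 47739*sqrt(4442)/4442 + 169/10732 = 169/10732 + 47739*sqrt(4442)/4442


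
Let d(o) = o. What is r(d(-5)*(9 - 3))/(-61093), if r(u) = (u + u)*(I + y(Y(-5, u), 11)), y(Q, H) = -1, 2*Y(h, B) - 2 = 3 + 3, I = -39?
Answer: -2400/61093 ≈ -0.039284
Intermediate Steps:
Y(h, B) = 4 (Y(h, B) = 1 + (3 + 3)/2 = 1 + (½)*6 = 1 + 3 = 4)
r(u) = -80*u (r(u) = (u + u)*(-39 - 1) = (2*u)*(-40) = -80*u)
r(d(-5)*(9 - 3))/(-61093) = -(-400)*(9 - 3)/(-61093) = -(-400)*6*(-1/61093) = -80*(-30)*(-1/61093) = 2400*(-1/61093) = -2400/61093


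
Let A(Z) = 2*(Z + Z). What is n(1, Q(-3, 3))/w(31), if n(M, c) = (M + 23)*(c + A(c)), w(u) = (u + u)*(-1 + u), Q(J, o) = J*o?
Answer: -18/31 ≈ -0.58065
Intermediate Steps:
A(Z) = 4*Z (A(Z) = 2*(2*Z) = 4*Z)
w(u) = 2*u*(-1 + u) (w(u) = (2*u)*(-1 + u) = 2*u*(-1 + u))
n(M, c) = 5*c*(23 + M) (n(M, c) = (M + 23)*(c + 4*c) = (23 + M)*(5*c) = 5*c*(23 + M))
n(1, Q(-3, 3))/w(31) = (5*(-3*3)*(23 + 1))/((2*31*(-1 + 31))) = (5*(-9)*24)/((2*31*30)) = -1080/1860 = -1080*1/1860 = -18/31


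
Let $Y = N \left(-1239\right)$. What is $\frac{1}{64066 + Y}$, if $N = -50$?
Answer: $\frac{1}{126016} \approx 7.9355 \cdot 10^{-6}$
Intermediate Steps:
$Y = 61950$ ($Y = \left(-50\right) \left(-1239\right) = 61950$)
$\frac{1}{64066 + Y} = \frac{1}{64066 + 61950} = \frac{1}{126016}$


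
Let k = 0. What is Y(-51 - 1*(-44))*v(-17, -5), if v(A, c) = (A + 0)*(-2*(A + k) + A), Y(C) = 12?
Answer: -3468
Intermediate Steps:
v(A, c) = -A**2 (v(A, c) = (A + 0)*(-2*(A + 0) + A) = A*(-2*A + A) = A*(-A) = -A**2)
Y(-51 - 1*(-44))*v(-17, -5) = 12*(-1*(-17)**2) = 12*(-1*289) = 12*(-289) = -3468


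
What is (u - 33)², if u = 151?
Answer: 13924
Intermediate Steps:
(u - 33)² = (151 - 33)² = 118² = 13924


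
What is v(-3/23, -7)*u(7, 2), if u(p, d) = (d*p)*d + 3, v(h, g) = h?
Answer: -93/23 ≈ -4.0435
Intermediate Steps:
u(p, d) = 3 + p*d² (u(p, d) = p*d² + 3 = 3 + p*d²)
v(-3/23, -7)*u(7, 2) = (-3/23)*(3 + 7*2²) = (-3*1/23)*(3 + 7*4) = -3*(3 + 28)/23 = -3/23*31 = -93/23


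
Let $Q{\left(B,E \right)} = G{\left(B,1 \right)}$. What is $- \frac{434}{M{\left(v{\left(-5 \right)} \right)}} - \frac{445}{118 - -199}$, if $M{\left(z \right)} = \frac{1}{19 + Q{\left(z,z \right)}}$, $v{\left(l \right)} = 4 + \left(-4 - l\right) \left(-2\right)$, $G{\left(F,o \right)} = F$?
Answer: $- \frac{2889583}{317} \approx -9115.4$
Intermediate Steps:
$v{\left(l \right)} = 12 + 2 l$ ($v{\left(l \right)} = 4 + \left(8 + 2 l\right) = 12 + 2 l$)
$Q{\left(B,E \right)} = B$
$M{\left(z \right)} = \frac{1}{19 + z}$
$- \frac{434}{M{\left(v{\left(-5 \right)} \right)}} - \frac{445}{118 - -199} = - \frac{434}{\frac{1}{19 + \left(12 + 2 \left(-5\right)\right)}} - \frac{445}{118 - -199} = - \frac{434}{\frac{1}{19 + \left(12 - 10\right)}} - \frac{445}{118 + 199} = - \frac{434}{\frac{1}{19 + 2}} - \frac{445}{317} = - \frac{434}{\frac{1}{21}} - \frac{445}{317} = - 434 \frac{1}{\frac{1}{21}} - \frac{445}{317} = \left(-434\right) 21 - \frac{445}{317} = -9114 - \frac{445}{317} = - \frac{2889583}{317}$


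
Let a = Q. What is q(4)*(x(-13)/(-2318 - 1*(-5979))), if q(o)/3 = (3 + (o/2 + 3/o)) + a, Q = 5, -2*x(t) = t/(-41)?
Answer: -1677/1200808 ≈ -0.0013966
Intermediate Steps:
x(t) = t/82 (x(t) = -t/(2*(-41)) = -t*(-1)/(2*41) = -(-1)*t/82 = t/82)
a = 5
q(o) = 24 + 9/o + 3*o/2 (q(o) = 3*((3 + (o/2 + 3/o)) + 5) = 3*((3 + o/2 + 3/o) + 5) = 3*(8 + o/2 + 3/o) = 24 + 9/o + 3*o/2)
q(4)*(x(-13)/(-2318 - 1*(-5979))) = (24 + 9/4 + (3/2)*4)*(((1/82)*(-13))/(-2318 - 1*(-5979))) = (24 + 9*(1/4) + 6)*(-13/(82*(-2318 + 5979))) = (24 + 9/4 + 6)*(-13/82/3661) = 129*(-13/82*1/3661)/4 = (129/4)*(-13/300202) = -1677/1200808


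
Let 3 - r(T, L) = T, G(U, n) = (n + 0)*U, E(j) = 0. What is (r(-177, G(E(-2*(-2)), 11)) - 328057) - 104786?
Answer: -432663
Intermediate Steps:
G(U, n) = U*n (G(U, n) = n*U = U*n)
r(T, L) = 3 - T
(r(-177, G(E(-2*(-2)), 11)) - 328057) - 104786 = ((3 - 1*(-177)) - 328057) - 104786 = ((3 + 177) - 328057) - 104786 = (180 - 328057) - 104786 = -327877 - 104786 = -432663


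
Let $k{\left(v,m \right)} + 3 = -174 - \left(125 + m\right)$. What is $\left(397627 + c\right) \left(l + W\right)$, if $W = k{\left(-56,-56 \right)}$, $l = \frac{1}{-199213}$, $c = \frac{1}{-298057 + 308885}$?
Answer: $- \frac{210997303620499643}{2157078364} \approx -9.7816 \cdot 10^{7}$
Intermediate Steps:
$c = \frac{1}{10828} \approx 9.2353 \cdot 10^{-5}$
$k{\left(v,m \right)} = -302 - m$ ($k{\left(v,m \right)} = -3 - \left(299 + m\right) = -302 - m$)
$l = - \frac{1}{199213} \approx -5.0198 \cdot 10^{-6}$
$W = -246$ ($W = -302 - -56 = -302 + 56 = -246$)
$\left(397627 + c\right) \left(l + W\right) = \left(397627 + \frac{1}{10828}\right) \left(- \frac{1}{199213} - 246\right) = \frac{4305505157}{10828} \left(- \frac{49006399}{199213}\right) = - \frac{210997303620499643}{2157078364}$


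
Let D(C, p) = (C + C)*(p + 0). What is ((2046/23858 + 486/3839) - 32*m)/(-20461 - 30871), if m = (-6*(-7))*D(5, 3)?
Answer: 1846462053129/2350771064092 ≈ 0.78547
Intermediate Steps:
D(C, p) = 2*C*p (D(C, p) = (2*C)*p = 2*C*p)
m = 1260 (m = (-6*(-7))*(2*5*3) = 42*30 = 1260)
((2046/23858 + 486/3839) - 32*m)/(-20461 - 30871) = ((2046/23858 + 486/3839) - 32*1260)/(-20461 - 30871) = ((2046*(1/23858) + 486*(1/3839)) - 40320)/(-51332) = ((1023/11929 + 486/3839) - 40320)*(-1/51332) = (9724791/45795431 - 40320)*(-1/51332) = -1846462053129/45795431*(-1/51332) = 1846462053129/2350771064092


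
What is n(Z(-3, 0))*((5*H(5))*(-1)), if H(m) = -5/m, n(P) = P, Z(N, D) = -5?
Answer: -25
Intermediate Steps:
n(Z(-3, 0))*((5*H(5))*(-1)) = -5*5*(-5/5)*(-1) = -5*5*(-5*⅕)*(-1) = -5*5*(-1)*(-1) = -(-25)*(-1) = -5*5 = -25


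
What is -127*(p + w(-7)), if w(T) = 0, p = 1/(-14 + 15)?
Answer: -127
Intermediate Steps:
p = 1 (p = 1/1 = 1)
-127*(p + w(-7)) = -127*(1 + 0) = -127*1 = -127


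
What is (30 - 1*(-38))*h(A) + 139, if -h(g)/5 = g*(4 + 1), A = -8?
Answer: 13739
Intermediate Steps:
h(g) = -25*g (h(g) = -5*g*(4 + 1) = -5*g*5 = -25*g)
(30 - 1*(-38))*h(A) + 139 = (30 - 1*(-38))*(-25*(-8)) + 139 = (30 + 38)*200 + 139 = 68*200 + 139 = 13600 + 139 = 13739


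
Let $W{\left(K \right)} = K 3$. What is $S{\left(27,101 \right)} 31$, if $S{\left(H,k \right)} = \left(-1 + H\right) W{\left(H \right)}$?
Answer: $65286$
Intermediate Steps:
$W{\left(K \right)} = 3 K$
$S{\left(H,k \right)} = 3 H \left(-1 + H\right)$ ($S{\left(H,k \right)} = \left(-1 + H\right) 3 H = 3 H \left(-1 + H\right)$)
$S{\left(27,101 \right)} 31 = 3 \cdot 27 \left(-1 + 27\right) 31 = 3 \cdot 27 \cdot 26 \cdot 31 = 2106 \cdot 31 = 65286$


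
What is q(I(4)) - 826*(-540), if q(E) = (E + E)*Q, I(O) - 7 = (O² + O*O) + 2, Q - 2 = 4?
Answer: 446532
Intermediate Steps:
Q = 6 (Q = 2 + 4 = 6)
I(O) = 9 + 2*O² (I(O) = 7 + ((O² + O*O) + 2) = 7 + ((O² + O²) + 2) = 7 + (2*O² + 2) = 7 + (2 + 2*O²) = 9 + 2*O²)
q(E) = 12*E (q(E) = (E + E)*6 = (2*E)*6 = 12*E)
q(I(4)) - 826*(-540) = 12*(9 + 2*4²) - 826*(-540) = 12*(9 + 2*16) + 446040 = 12*(9 + 32) + 446040 = 12*41 + 446040 = 492 + 446040 = 446532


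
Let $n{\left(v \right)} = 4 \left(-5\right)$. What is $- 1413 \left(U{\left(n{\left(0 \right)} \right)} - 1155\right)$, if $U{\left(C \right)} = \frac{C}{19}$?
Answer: $\frac{31036545}{19} \approx 1.6335 \cdot 10^{6}$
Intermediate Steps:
$n{\left(v \right)} = -20$
$U{\left(C \right)} = \frac{C}{19}$ ($U{\left(C \right)} = C \frac{1}{19} = \frac{C}{19}$)
$- 1413 \left(U{\left(n{\left(0 \right)} \right)} - 1155\right) = - 1413 \left(\frac{1}{19} \left(-20\right) - 1155\right) = - 1413 \left(- \frac{20}{19} - 1155\right) = \left(-1413\right) \left(- \frac{21965}{19}\right) = \frac{31036545}{19}$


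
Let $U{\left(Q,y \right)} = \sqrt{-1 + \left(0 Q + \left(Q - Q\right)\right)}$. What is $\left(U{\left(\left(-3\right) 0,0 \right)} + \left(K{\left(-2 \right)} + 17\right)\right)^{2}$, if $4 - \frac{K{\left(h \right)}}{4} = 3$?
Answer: $\left(21 + i\right)^{2} \approx 440.0 + 42.0 i$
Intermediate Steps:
$K{\left(h \right)} = 4$ ($K{\left(h \right)} = 16 - 12 = 4$)
$U{\left(Q,y \right)} = i$ ($U{\left(Q,y \right)} = \sqrt{-1 + \left(0 + 0\right)} = \sqrt{-1 + 0} = \sqrt{-1} = i$)
$\left(U{\left(\left(-3\right) 0,0 \right)} + \left(K{\left(-2 \right)} + 17\right)\right)^{2} = \left(i + \left(4 + 17\right)\right)^{2} = \left(i + 21\right)^{2} = \left(21 + i\right)^{2}$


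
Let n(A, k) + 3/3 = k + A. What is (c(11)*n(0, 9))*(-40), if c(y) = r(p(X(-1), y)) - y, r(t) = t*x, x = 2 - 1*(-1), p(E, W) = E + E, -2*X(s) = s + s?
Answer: 1600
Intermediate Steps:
X(s) = -s (X(s) = -(s + s)/2 = -s)
p(E, W) = 2*E
x = 3 (x = 2 + 1 = 3)
n(A, k) = -1 + A + k (n(A, k) = -1 + (k + A) = -1 + (A + k) = -1 + A + k)
r(t) = 3*t (r(t) = t*3 = 3*t)
c(y) = 6 - y (c(y) = 3*(2*(-1*(-1))) - y = 3*(2*1) - y = 3*2 - y = 6 - y)
(c(11)*n(0, 9))*(-40) = ((6 - 1*11)*(-1 + 0 + 9))*(-40) = ((6 - 11)*8)*(-40) = -5*8*(-40) = -40*(-40) = 1600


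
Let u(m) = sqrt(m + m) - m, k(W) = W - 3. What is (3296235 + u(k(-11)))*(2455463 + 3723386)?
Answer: 20367024837401 + 12357698*I*sqrt(7) ≈ 2.0367e+13 + 3.2695e+7*I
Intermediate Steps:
k(W) = -3 + W
u(m) = -m + sqrt(2)*sqrt(m) (u(m) = sqrt(2*m) - m = sqrt(2)*sqrt(m) - m = -m + sqrt(2)*sqrt(m))
(3296235 + u(k(-11)))*(2455463 + 3723386) = (3296235 + (-(-3 - 11) + sqrt(2)*sqrt(-3 - 11)))*(2455463 + 3723386) = (3296235 + (-1*(-14) + sqrt(2)*sqrt(-14)))*6178849 = (3296235 + (14 + sqrt(2)*(I*sqrt(14))))*6178849 = (3296235 + (14 + 2*I*sqrt(7)))*6178849 = (3296249 + 2*I*sqrt(7))*6178849 = 20367024837401 + 12357698*I*sqrt(7)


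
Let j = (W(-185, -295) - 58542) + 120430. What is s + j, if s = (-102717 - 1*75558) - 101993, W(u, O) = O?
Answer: -218675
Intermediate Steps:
s = -280268 (s = (-102717 - 75558) - 101993 = -178275 - 101993 = -280268)
j = 61593 (j = (-295 - 58542) + 120430 = -58837 + 120430 = 61593)
s + j = -280268 + 61593 = -218675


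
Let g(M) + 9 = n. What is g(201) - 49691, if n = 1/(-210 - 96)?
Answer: -15208201/306 ≈ -49700.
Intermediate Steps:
n = -1/306 (n = 1/(-306) = -1/306 ≈ -0.0032680)
g(M) = -2755/306 (g(M) = -9 - 1/306 = -2755/306)
g(201) - 49691 = -2755/306 - 49691 = -15208201/306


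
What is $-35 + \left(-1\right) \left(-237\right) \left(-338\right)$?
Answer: $-80141$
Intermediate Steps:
$-35 + \left(-1\right) \left(-237\right) \left(-338\right) = -35 + 237 \left(-338\right) = -35 - 80106 = -80141$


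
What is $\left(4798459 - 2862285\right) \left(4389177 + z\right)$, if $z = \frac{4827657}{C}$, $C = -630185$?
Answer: $\frac{5355435366680703312}{630185} \approx 8.4982 \cdot 10^{12}$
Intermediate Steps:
$z = - \frac{4827657}{630185}$ ($z = \frac{4827657}{-630185} = 4827657 \left(- \frac{1}{630185}\right) = - \frac{4827657}{630185} \approx -7.6607$)
$\left(4798459 - 2862285\right) \left(4389177 + z\right) = \left(4798459 - 2862285\right) \left(4389177 - \frac{4827657}{630185}\right) = 1936174 \cdot \frac{2765988680088}{630185} = \frac{5355435366680703312}{630185}$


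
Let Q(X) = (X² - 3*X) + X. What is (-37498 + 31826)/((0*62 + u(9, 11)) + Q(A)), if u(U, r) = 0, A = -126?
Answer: -709/2016 ≈ -0.35169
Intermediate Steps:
Q(X) = X² - 2*X
(-37498 + 31826)/((0*62 + u(9, 11)) + Q(A)) = (-37498 + 31826)/((0*62 + 0) - 126*(-2 - 126)) = -5672/((0 + 0) - 126*(-128)) = -5672/(0 + 16128) = -5672/16128 = -5672*1/16128 = -709/2016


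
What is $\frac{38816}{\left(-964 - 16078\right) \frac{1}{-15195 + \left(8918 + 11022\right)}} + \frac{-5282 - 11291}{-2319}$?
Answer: $- \frac{213417717707}{19760199} \approx -10800.0$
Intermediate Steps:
$\frac{38816}{\left(-964 - 16078\right) \frac{1}{-15195 + \left(8918 + 11022\right)}} + \frac{-5282 - 11291}{-2319} = \frac{38816}{\left(-17042\right) \frac{1}{-15195 + 19940}} - - \frac{16573}{2319} = \frac{38816}{\left(-17042\right) \frac{1}{4745}} + \frac{16573}{2319} = \frac{38816}{- \frac{17042}{4745}} + \frac{16573}{2319} = 38816 \left(- \frac{4745}{17042}\right) + \frac{16573}{2319} = - \frac{92090960}{8521} + \frac{16573}{2319} = - \frac{213417717707}{19760199}$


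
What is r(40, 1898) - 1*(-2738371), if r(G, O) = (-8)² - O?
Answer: 2736537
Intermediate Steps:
r(G, O) = 64 - O
r(40, 1898) - 1*(-2738371) = (64 - 1*1898) - 1*(-2738371) = (64 - 1898) + 2738371 = -1834 + 2738371 = 2736537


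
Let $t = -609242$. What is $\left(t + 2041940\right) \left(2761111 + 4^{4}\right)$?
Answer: $3956204978166$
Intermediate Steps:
$\left(t + 2041940\right) \left(2761111 + 4^{4}\right) = \left(-609242 + 2041940\right) \left(2761111 + 4^{4}\right) = 1432698 \left(2761111 + 256\right) = 1432698 \cdot 2761367 = 3956204978166$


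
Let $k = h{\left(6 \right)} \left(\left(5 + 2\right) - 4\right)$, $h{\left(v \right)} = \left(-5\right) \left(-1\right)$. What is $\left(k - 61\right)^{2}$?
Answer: $2116$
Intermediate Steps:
$h{\left(v \right)} = 5$
$k = 15$ ($k = 5 \left(\left(5 + 2\right) - 4\right) = 5 \left(7 - 4\right) = 5 \cdot 3 = 15$)
$\left(k - 61\right)^{2} = \left(15 - 61\right)^{2} = \left(-46\right)^{2} = 2116$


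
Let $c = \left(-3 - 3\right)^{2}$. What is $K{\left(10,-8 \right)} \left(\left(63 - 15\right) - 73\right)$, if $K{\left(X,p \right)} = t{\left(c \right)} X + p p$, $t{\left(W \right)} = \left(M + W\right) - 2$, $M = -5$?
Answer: $-8850$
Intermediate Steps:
$c = 36$ ($c = \left(-6\right)^{2} = 36$)
$t{\left(W \right)} = -7 + W$ ($t{\left(W \right)} = \left(-5 + W\right) - 2 = -7 + W$)
$K{\left(X,p \right)} = p^{2} + 29 X$ ($K{\left(X,p \right)} = \left(-7 + 36\right) X + p p = 29 X + p^{2} = p^{2} + 29 X$)
$K{\left(10,-8 \right)} \left(\left(63 - 15\right) - 73\right) = \left(\left(-8\right)^{2} + 29 \cdot 10\right) \left(\left(63 - 15\right) - 73\right) = \left(64 + 290\right) \left(48 - 73\right) = 354 \left(-25\right) = -8850$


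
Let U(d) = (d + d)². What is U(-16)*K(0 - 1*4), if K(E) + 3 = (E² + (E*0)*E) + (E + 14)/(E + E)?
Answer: 12032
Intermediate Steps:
U(d) = 4*d² (U(d) = (2*d)² = 4*d²)
K(E) = -3 + E² + (14 + E)/(2*E) (K(E) = -3 + ((E² + (E*0)*E) + (E + 14)/(E + E)) = -3 + ((E² + 0*E) + (14 + E)/((2*E))) = -3 + ((E² + 0) + (14 + E)*(1/(2*E))) = -3 + (E² + (14 + E)/(2*E)) = -3 + E² + (14 + E)/(2*E))
U(-16)*K(0 - 1*4) = (4*(-16)²)*(-5/2 + (0 - 1*4)² + 7/(0 - 1*4)) = (4*256)*(-5/2 + (0 - 4)² + 7/(0 - 4)) = 1024*(-5/2 + (-4)² + 7/(-4)) = 1024*(-5/2 + 16 + 7*(-¼)) = 1024*(-5/2 + 16 - 7/4) = 1024*(47/4) = 12032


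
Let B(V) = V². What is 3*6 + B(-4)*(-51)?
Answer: -798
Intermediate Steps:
3*6 + B(-4)*(-51) = 3*6 + (-4)²*(-51) = 18 + 16*(-51) = 18 - 816 = -798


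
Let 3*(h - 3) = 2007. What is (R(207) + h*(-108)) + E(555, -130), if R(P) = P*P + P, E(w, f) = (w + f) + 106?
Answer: -28989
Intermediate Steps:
h = 672 (h = 3 + (⅓)*2007 = 3 + 669 = 672)
E(w, f) = 106 + f + w (E(w, f) = (f + w) + 106 = 106 + f + w)
R(P) = P + P² (R(P) = P² + P = P + P²)
(R(207) + h*(-108)) + E(555, -130) = (207*(1 + 207) + 672*(-108)) + (106 - 130 + 555) = (207*208 - 72576) + 531 = (43056 - 72576) + 531 = -29520 + 531 = -28989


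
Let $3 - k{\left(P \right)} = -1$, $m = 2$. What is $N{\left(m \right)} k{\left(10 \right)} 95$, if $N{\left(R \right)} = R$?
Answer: $760$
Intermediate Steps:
$k{\left(P \right)} = 4$ ($k{\left(P \right)} = 3 - -1 = 3 + 1 = 4$)
$N{\left(m \right)} k{\left(10 \right)} 95 = 2 \cdot 4 \cdot 95 = 8 \cdot 95 = 760$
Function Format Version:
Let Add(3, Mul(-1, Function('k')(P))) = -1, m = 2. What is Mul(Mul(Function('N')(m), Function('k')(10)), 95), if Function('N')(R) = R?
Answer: 760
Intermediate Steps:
Function('k')(P) = 4 (Function('k')(P) = Add(3, Mul(-1, -1)) = Add(3, 1) = 4)
Mul(Mul(Function('N')(m), Function('k')(10)), 95) = Mul(Mul(2, 4), 95) = Mul(8, 95) = 760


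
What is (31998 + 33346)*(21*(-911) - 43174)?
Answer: -4071257920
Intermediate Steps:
(31998 + 33346)*(21*(-911) - 43174) = 65344*(-19131 - 43174) = 65344*(-62305) = -4071257920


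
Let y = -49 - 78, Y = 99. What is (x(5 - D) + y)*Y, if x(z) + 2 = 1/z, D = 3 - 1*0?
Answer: -25443/2 ≈ -12722.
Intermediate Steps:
D = 3 (D = 3 + 0 = 3)
x(z) = -2 + 1/z
y = -127
(x(5 - D) + y)*Y = ((-2 + 1/(5 - 1*3)) - 127)*99 = ((-2 + 1/(5 - 3)) - 127)*99 = ((-2 + 1/2) - 127)*99 = ((-2 + ½) - 127)*99 = (-3/2 - 127)*99 = -257/2*99 = -25443/2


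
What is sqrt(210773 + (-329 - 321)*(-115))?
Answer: 7*sqrt(5827) ≈ 534.34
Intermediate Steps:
sqrt(210773 + (-329 - 321)*(-115)) = sqrt(210773 - 650*(-115)) = sqrt(210773 + 74750) = sqrt(285523) = 7*sqrt(5827)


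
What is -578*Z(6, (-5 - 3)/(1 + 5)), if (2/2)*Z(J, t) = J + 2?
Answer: -4624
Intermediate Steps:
Z(J, t) = 2 + J (Z(J, t) = J + 2 = 2 + J)
-578*Z(6, (-5 - 3)/(1 + 5)) = -578*(2 + 6) = -578*8 = -4624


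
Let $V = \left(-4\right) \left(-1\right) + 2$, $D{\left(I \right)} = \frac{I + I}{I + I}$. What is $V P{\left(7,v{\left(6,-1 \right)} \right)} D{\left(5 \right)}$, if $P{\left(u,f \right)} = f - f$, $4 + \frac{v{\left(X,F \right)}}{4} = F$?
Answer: $0$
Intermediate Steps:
$v{\left(X,F \right)} = -16 + 4 F$
$D{\left(I \right)} = 1$ ($D{\left(I \right)} = \frac{2 I}{2 I} = 2 I \frac{1}{2 I} = 1$)
$V = 6$ ($V = 4 + 2 = 6$)
$P{\left(u,f \right)} = 0$
$V P{\left(7,v{\left(6,-1 \right)} \right)} D{\left(5 \right)} = 6 \cdot 0 \cdot 1 = 0 \cdot 1 = 0$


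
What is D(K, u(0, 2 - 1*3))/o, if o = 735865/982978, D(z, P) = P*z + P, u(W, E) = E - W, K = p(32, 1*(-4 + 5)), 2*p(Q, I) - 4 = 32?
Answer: -18676582/735865 ≈ -25.380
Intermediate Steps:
p(Q, I) = 18 (p(Q, I) = 2 + (½)*32 = 2 + 16 = 18)
K = 18
D(z, P) = P + P*z
o = 735865/982978 (o = 735865*(1/982978) = 735865/982978 ≈ 0.74861)
D(K, u(0, 2 - 1*3))/o = (((2 - 1*3) - 1*0)*(1 + 18))/(735865/982978) = (((2 - 3) + 0)*19)*(982978/735865) = ((-1 + 0)*19)*(982978/735865) = -1*19*(982978/735865) = -19*982978/735865 = -18676582/735865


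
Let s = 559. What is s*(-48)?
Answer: -26832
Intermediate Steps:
s*(-48) = 559*(-48) = -26832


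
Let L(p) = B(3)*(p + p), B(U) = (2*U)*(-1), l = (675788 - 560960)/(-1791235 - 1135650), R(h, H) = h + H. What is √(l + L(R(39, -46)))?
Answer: 2*√179815749780030/2926885 ≈ 9.1630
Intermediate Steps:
R(h, H) = H + h
l = -114828/2926885 (l = 114828/(-2926885) = 114828*(-1/2926885) = -114828/2926885 ≈ -0.039232)
B(U) = -2*U
L(p) = -12*p (L(p) = (-2*3)*(p + p) = -12*p)
√(l + L(R(39, -46))) = √(-114828/2926885 - 12*(-46 + 39)) = √(-114828/2926885 - 12*(-7)) = √(-114828/2926885 + 84) = √(245743512/2926885) = 2*√179815749780030/2926885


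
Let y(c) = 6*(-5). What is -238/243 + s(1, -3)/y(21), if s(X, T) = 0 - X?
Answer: -2299/2430 ≈ -0.94609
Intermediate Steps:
y(c) = -30
s(X, T) = -X
-238/243 + s(1, -3)/y(21) = -238/243 - 1*1/(-30) = -238*1/243 - 1*(-1/30) = -238/243 + 1/30 = -2299/2430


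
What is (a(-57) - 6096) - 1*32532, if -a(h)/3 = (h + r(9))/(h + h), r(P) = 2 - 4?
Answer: -1467923/38 ≈ -38630.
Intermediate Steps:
r(P) = -2
a(h) = -3*(-2 + h)/(2*h) (a(h) = -3*(h - 2)/(h + h) = -3*(-2 + h)/(2*h))
(a(-57) - 6096) - 1*32532 = ((-3/2 + 3/(-57)) - 6096) - 1*32532 = ((-3/2 + 3*(-1/57)) - 6096) - 32532 = ((-3/2 - 1/19) - 6096) - 32532 = (-59/38 - 6096) - 32532 = -231707/38 - 32532 = -1467923/38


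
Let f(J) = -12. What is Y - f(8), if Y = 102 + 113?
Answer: 227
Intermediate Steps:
Y = 215
Y - f(8) = 215 - 1*(-12) = 215 + 12 = 227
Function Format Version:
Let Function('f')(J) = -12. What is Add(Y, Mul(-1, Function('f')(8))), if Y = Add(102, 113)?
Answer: 227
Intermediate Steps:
Y = 215
Add(Y, Mul(-1, Function('f')(8))) = Add(215, Mul(-1, -12)) = Add(215, 12) = 227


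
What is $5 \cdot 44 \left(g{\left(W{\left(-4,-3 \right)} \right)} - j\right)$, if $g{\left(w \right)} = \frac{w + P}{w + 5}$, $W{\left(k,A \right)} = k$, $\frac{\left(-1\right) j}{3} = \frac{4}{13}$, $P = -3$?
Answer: $- \frac{17380}{13} \approx -1336.9$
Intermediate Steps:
$j = - \frac{12}{13}$ ($j = - 3 \cdot \frac{4}{13} = - 3 \cdot 4 \cdot \frac{1}{13} = \left(-3\right) \frac{4}{13} = - \frac{12}{13} \approx -0.92308$)
$g{\left(w \right)} = \frac{-3 + w}{5 + w}$ ($g{\left(w \right)} = \frac{w - 3}{w + 5} = \frac{-3 + w}{5 + w}$)
$5 \cdot 44 \left(g{\left(W{\left(-4,-3 \right)} \right)} - j\right) = 5 \cdot 44 \left(\frac{-3 - 4}{5 - 4} - - \frac{12}{13}\right) = 220 \left(1^{-1} \left(-7\right) + \frac{12}{13}\right) = 220 \left(1 \left(-7\right) + \frac{12}{13}\right) = 220 \left(-7 + \frac{12}{13}\right) = 220 \left(- \frac{79}{13}\right) = - \frac{17380}{13}$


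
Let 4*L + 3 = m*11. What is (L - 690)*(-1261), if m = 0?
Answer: 3484143/4 ≈ 8.7104e+5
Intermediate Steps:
L = -3/4 (L = -3/4 + (0*11)/4 = -3/4 + (1/4)*0 = -3/4 + 0 = -3/4 ≈ -0.75000)
(L - 690)*(-1261) = (-3/4 - 690)*(-1261) = -2763/4*(-1261) = 3484143/4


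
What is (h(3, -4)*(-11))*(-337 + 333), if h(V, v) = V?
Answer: 132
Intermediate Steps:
(h(3, -4)*(-11))*(-337 + 333) = (3*(-11))*(-337 + 333) = -33*(-4) = 132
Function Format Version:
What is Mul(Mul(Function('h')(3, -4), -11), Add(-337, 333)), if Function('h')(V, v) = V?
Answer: 132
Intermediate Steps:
Mul(Mul(Function('h')(3, -4), -11), Add(-337, 333)) = Mul(Mul(3, -11), Add(-337, 333)) = Mul(-33, -4) = 132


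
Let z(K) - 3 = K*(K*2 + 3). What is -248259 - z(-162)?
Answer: -300264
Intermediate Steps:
z(K) = 3 + K*(3 + 2*K) (z(K) = 3 + K*(K*2 + 3) = 3 + K*(2*K + 3) = 3 + K*(3 + 2*K))
-248259 - z(-162) = -248259 - (3 + 2*(-162)² + 3*(-162)) = -248259 - (3 + 2*26244 - 486) = -248259 - (3 + 52488 - 486) = -248259 - 1*52005 = -248259 - 52005 = -300264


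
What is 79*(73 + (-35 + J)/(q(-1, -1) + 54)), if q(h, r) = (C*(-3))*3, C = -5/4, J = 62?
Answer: 168191/29 ≈ 5799.7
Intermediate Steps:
C = -5/4 (C = -5*¼ = -5/4 ≈ -1.2500)
q(h, r) = 45/4 (q(h, r) = -5/4*(-3)*3 = (15/4)*3 = 45/4)
79*(73 + (-35 + J)/(q(-1, -1) + 54)) = 79*(73 + (-35 + 62)/(45/4 + 54)) = 79*(73 + 27/(261/4)) = 79*(73 + 27*(4/261)) = 79*(73 + 12/29) = 79*(2129/29) = 168191/29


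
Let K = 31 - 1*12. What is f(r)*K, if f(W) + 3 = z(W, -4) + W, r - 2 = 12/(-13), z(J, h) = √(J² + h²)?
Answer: -475/13 + 190*√29/13 ≈ 42.168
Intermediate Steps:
r = 14/13 (r = 2 + 12/(-13) = 2 + 12*(-1/13) = 2 - 12/13 = 14/13 ≈ 1.0769)
K = 19 (K = 31 - 12 = 19)
f(W) = -3 + W + √(16 + W²) (f(W) = -3 + (√(W² + (-4)²) + W) = -3 + (√(W² + 16) + W) = -3 + (√(16 + W²) + W) = -3 + (W + √(16 + W²)) = -3 + W + √(16 + W²))
f(r)*K = (-3 + 14/13 + √(16 + (14/13)²))*19 = (-3 + 14/13 + √(16 + 196/169))*19 = (-3 + 14/13 + √(2900/169))*19 = (-3 + 14/13 + 10*√29/13)*19 = (-25/13 + 10*√29/13)*19 = -475/13 + 190*√29/13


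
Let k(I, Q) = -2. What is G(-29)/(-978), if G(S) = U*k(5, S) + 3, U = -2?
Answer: -7/978 ≈ -0.0071575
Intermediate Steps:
G(S) = 7 (G(S) = -2*(-2) + 3 = 4 + 3 = 7)
G(-29)/(-978) = 7/(-978) = 7*(-1/978) = -7/978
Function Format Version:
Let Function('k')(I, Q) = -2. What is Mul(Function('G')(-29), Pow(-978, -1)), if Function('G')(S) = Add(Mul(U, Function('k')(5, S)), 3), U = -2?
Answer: Rational(-7, 978) ≈ -0.0071575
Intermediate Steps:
Function('G')(S) = 7 (Function('G')(S) = Add(Mul(-2, -2), 3) = Add(4, 3) = 7)
Mul(Function('G')(-29), Pow(-978, -1)) = Mul(7, Pow(-978, -1)) = Mul(7, Rational(-1, 978)) = Rational(-7, 978)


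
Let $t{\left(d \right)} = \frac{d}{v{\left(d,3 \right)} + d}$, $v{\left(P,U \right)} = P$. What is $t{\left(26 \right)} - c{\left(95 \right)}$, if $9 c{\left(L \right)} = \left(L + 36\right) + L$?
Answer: $- \frac{443}{18} \approx -24.611$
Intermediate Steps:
$c{\left(L \right)} = 4 + \frac{2 L}{9}$ ($c{\left(L \right)} = \frac{\left(L + 36\right) + L}{9} = \frac{\left(36 + L\right) + L}{9} = \frac{36 + 2 L}{9} = 4 + \frac{2 L}{9}$)
$t{\left(d \right)} = \frac{1}{2}$ ($t{\left(d \right)} = \frac{d}{d + d} = \frac{d}{2 d} = d \frac{1}{2 d} = \frac{1}{2}$)
$t{\left(26 \right)} - c{\left(95 \right)} = \frac{1}{2} - \left(4 + \frac{2}{9} \cdot 95\right) = \frac{1}{2} - \left(4 + \frac{190}{9}\right) = \frac{1}{2} - \frac{226}{9} = - \frac{443}{18}$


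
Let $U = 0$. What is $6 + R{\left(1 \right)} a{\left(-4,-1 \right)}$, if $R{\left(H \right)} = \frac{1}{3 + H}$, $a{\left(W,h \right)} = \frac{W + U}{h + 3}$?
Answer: $\frac{11}{2} \approx 5.5$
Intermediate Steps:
$a{\left(W,h \right)} = \frac{W}{3 + h}$ ($a{\left(W,h \right)} = \frac{W + 0}{h + 3} = \frac{W}{3 + h}$)
$6 + R{\left(1 \right)} a{\left(-4,-1 \right)} = 6 + \frac{\left(-4\right) \frac{1}{3 - 1}}{3 + 1} = 6 + \frac{\left(-4\right) \frac{1}{2}}{4} = 6 + \frac{1}{4} \left(-2\right) = 6 - \frac{1}{2} = \frac{11}{2}$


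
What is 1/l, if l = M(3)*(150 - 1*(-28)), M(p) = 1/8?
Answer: 4/89 ≈ 0.044944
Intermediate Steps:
M(p) = 1/8
l = 89/4 (l = (150 - 1*(-28))/8 = (150 + 28)/8 = (1/8)*178 = 89/4 ≈ 22.250)
1/l = 1/(89/4) = 4/89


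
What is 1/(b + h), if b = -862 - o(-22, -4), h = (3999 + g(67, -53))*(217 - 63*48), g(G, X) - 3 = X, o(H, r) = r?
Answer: -1/11085701 ≈ -9.0206e-8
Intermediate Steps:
g(G, X) = 3 + X
h = -11084843 (h = (3999 + (3 - 53))*(217 - 63*48) = (3999 - 50)*(217 - 3024) = 3949*(-2807) = -11084843)
b = -858 (b = -862 - 1*(-4) = -862 + 4 = -858)
1/(b + h) = 1/(-858 - 11084843) = 1/(-11085701) = -1/11085701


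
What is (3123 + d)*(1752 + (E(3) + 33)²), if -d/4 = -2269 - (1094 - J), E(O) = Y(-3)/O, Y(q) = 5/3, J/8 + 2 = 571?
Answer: -380678428/81 ≈ -4.6997e+6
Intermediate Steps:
J = 4552 (J = -16 + 8*571 = -16 + 4568 = 4552)
Y(q) = 5/3 (Y(q) = 5*(⅓) = 5/3)
E(O) = 5/(3*O)
d = -4756 (d = -4*(-2269 - (1094 - 1*4552)) = -4*(-2269 - (1094 - 4552)) = -4*(-2269 - 1*(-3458)) = -4*(-2269 + 3458) = -4*1189 = -4756)
(3123 + d)*(1752 + (E(3) + 33)²) = (3123 - 4756)*(1752 + ((5/3)/3 + 33)²) = -1633*(1752 + ((5/3)*(⅓) + 33)²) = -1633*(1752 + (5/9 + 33)²) = -1633*(1752 + (302/9)²) = -1633*(1752 + 91204/81) = -1633*233116/81 = -380678428/81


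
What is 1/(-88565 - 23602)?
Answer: -1/112167 ≈ -8.9153e-6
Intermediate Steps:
1/(-88565 - 23602) = 1/(-112167) = -1/112167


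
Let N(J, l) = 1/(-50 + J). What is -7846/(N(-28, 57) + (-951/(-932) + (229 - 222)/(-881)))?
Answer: -251249225448/32010427 ≈ -7849.0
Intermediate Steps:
-7846/(N(-28, 57) + (-951/(-932) + (229 - 222)/(-881))) = -7846/(1/(-50 - 28) + (-951/(-932) + (229 - 222)/(-881))) = -7846/(1/(-78) + (-951*(-1/932) + 7*(-1/881))) = -7846/(-1/78 + (951/932 - 7/881)) = -7846/(-1/78 + 831307/821092) = -7846/32010427/32022588 = -7846*32022588/32010427 = -251249225448/32010427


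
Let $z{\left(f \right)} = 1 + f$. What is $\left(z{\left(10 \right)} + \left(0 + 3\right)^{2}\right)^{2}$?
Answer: $400$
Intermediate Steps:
$\left(z{\left(10 \right)} + \left(0 + 3\right)^{2}\right)^{2} = \left(\left(1 + 10\right) + \left(0 + 3\right)^{2}\right)^{2} = \left(11 + 3^{2}\right)^{2} = \left(11 + 9\right)^{2} = 20^{2} = 400$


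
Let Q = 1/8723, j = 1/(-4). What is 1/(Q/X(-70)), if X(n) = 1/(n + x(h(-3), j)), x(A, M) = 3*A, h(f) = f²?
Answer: -8723/43 ≈ -202.86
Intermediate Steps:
j = -¼ ≈ -0.25000
X(n) = 1/(27 + n) (X(n) = 1/(n + 3*(-3)²) = 1/(n + 3*9) = 1/(n + 27) = 1/(27 + n))
Q = 1/8723 ≈ 0.00011464
1/(Q/X(-70)) = 1/(1/(8723*(1/(27 - 70)))) = 1/(1/(8723*(1/(-43)))) = 1/(1/(8723*(-1/43))) = 1/((1/8723)*(-43)) = 1/(-43/8723) = -8723/43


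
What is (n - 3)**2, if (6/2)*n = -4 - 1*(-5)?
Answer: 64/9 ≈ 7.1111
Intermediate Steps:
n = 1/3 (n = (-4 - 1*(-5))/3 = (-4 + 5)/3 = (1/3)*1 = 1/3 ≈ 0.33333)
(n - 3)**2 = (1/3 - 3)**2 = (-8/3)**2 = 64/9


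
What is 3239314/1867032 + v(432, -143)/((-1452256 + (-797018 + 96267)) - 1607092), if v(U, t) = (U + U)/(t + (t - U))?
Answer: 2186335772388349/1260130415532156 ≈ 1.7350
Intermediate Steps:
v(U, t) = 2*U/(-U + 2*t) (v(U, t) = (2*U)/(-U + 2*t) = 2*U/(-U + 2*t))
3239314/1867032 + v(432, -143)/((-1452256 + (-797018 + 96267)) - 1607092) = 3239314/1867032 + (2*432/(-1*432 + 2*(-143)))/((-1452256 + (-797018 + 96267)) - 1607092) = 3239314*(1/1867032) + (2*432/(-432 - 286))/((-1452256 - 700751) - 1607092) = 1619657/933516 + (2*432/(-718))/(-2153007 - 1607092) = 1619657/933516 + (2*432*(-1/718))/(-3760099) = 1619657/933516 - 432/359*(-1/3760099) = 1619657/933516 + 432/1349875541 = 2186335772388349/1260130415532156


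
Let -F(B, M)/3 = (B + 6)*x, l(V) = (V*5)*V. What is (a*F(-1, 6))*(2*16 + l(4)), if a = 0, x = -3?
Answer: 0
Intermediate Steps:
l(V) = 5*V² (l(V) = (5*V)*V = 5*V²)
F(B, M) = 54 + 9*B (F(B, M) = -3*(B + 6)*(-3) = -3*(6 + B)*(-3) = -3*(-18 - 3*B) = 54 + 9*B)
(a*F(-1, 6))*(2*16 + l(4)) = (0*(54 + 9*(-1)))*(2*16 + 5*4²) = (0*(54 - 9))*(32 + 5*16) = (0*45)*(32 + 80) = 0*112 = 0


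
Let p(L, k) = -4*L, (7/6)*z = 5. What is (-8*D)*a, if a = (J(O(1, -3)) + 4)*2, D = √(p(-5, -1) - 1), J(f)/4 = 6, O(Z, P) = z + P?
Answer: -448*√19 ≈ -1952.8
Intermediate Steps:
z = 30/7 (z = (6/7)*5 = 30/7 ≈ 4.2857)
O(Z, P) = 30/7 + P
J(f) = 24 (J(f) = 4*6 = 24)
D = √19 (D = √(-4*(-5) - 1) = √(20 - 1) = √19 ≈ 4.3589)
a = 56 (a = (24 + 4)*2 = 28*2 = 56)
(-8*D)*a = -8*√19*56 = -448*√19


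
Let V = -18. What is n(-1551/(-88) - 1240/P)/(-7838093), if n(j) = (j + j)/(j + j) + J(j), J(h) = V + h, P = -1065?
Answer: -3049/13356110472 ≈ -2.2828e-7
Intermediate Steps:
J(h) = -18 + h
n(j) = -17 + j (n(j) = (j + j)/(j + j) + (-18 + j) = (2*j)/((2*j)) + (-18 + j) = (2*j)*(1/(2*j)) + (-18 + j) = 1 + (-18 + j) = -17 + j)
n(-1551/(-88) - 1240/P)/(-7838093) = (-17 + (-1551/(-88) - 1240/(-1065)))/(-7838093) = (-17 + (-1551*(-1/88) - 1240*(-1/1065)))*(-1/7838093) = (-17 + (141/8 + 248/213))*(-1/7838093) = (-17 + 32017/1704)*(-1/7838093) = (3049/1704)*(-1/7838093) = -3049/13356110472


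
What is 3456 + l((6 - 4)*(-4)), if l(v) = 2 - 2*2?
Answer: 3454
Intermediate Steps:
l(v) = -2 (l(v) = 2 - 4 = -2)
3456 + l((6 - 4)*(-4)) = 3456 - 2 = 3454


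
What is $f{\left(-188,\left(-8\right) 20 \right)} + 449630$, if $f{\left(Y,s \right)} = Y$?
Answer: $449442$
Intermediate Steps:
$f{\left(-188,\left(-8\right) 20 \right)} + 449630 = -188 + 449630 = 449442$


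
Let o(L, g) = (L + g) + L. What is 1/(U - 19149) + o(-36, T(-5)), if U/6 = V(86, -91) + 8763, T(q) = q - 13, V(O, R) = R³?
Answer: -403919731/4487997 ≈ -90.000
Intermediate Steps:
T(q) = -13 + q
U = -4468848 (U = 6*((-91)³ + 8763) = 6*(-753571 + 8763) = 6*(-744808) = -4468848)
o(L, g) = g + 2*L
1/(U - 19149) + o(-36, T(-5)) = 1/(-4468848 - 19149) + ((-13 - 5) + 2*(-36)) = 1/(-4487997) + (-18 - 72) = -1/4487997 - 90 = -403919731/4487997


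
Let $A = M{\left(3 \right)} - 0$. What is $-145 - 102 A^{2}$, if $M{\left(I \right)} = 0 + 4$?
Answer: $-1777$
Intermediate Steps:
$M{\left(I \right)} = 4$
$A = 4$ ($A = 4 - 0 = 4 + 0 = 4$)
$-145 - 102 A^{2} = -145 - 102 \cdot 4^{2} = -145 - 1632 = -1777$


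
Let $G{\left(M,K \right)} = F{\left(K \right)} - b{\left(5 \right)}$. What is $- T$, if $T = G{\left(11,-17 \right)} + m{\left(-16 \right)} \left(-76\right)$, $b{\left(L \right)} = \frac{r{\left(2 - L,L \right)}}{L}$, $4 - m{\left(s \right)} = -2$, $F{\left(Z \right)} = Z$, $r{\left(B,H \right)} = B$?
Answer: $\frac{2362}{5} \approx 472.4$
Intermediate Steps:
$m{\left(s \right)} = 6$ ($m{\left(s \right)} = 4 - -2 = 4 + 2 = 6$)
$b{\left(L \right)} = \frac{2 - L}{L}$
$G{\left(M,K \right)} = \frac{3}{5} + K$ ($G{\left(M,K \right)} = K - \frac{2 - 5}{5} = K - \frac{1}{5} \left(-3\right) = K - - \frac{3}{5} = K + \frac{3}{5} = \frac{3}{5} + K$)
$T = - \frac{2362}{5}$ ($T = \left(\frac{3}{5} - 17\right) + 6 \left(-76\right) = - \frac{82}{5} - 456 = - \frac{2362}{5} \approx -472.4$)
$- T = \left(-1\right) \left(- \frac{2362}{5}\right) = \frac{2362}{5}$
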